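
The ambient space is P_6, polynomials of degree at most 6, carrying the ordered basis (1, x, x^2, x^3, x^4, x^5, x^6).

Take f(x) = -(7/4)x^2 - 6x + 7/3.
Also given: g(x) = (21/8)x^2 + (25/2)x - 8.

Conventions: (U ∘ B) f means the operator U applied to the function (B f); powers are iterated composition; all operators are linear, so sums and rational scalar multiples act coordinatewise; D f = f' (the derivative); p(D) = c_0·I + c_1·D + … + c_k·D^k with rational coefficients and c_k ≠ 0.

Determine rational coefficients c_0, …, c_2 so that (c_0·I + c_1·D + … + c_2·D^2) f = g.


p(D) = -(3/2)·I − D + 3·D^2, i.e. c_0 = -3/2, c_1 = -1, c_2 = 3

D^0 f = -(7/4)x^2 - 6x + 7/3
D^1 f = -(7/2)x - 6
D^2 f = -7/2
matching coefficients of g against c_0 f + c_1 Df + … from the top degree down determines the c_i
solution: c_0 = -3/2, c_1 = -1, c_2 = 3


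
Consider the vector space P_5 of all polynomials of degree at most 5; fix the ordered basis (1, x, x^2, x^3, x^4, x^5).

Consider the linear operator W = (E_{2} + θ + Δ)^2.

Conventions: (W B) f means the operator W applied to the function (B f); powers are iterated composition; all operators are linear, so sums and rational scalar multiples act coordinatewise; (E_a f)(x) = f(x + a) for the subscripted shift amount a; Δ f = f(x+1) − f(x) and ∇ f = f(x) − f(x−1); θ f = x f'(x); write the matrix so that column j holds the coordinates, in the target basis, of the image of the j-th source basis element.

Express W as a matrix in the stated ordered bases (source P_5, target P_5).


image of 1: 1
image of x: 4x + 9
image of x^2: 9x^2 + 30x + 38
image of x^3: 16x^3 + 63x^2 + 144x + 135
image of x^4: 25x^4 + 108x^3 + 348x^2 + 612x + 468
image of x^5: 36x^5 + 165x^4 + 680x^3 + 1710x^2 + 2510x + 1641
each image's coordinates form column j of the matrix

the matrix is [[1, 9, 38, 135, 468, 1641]; [0, 4, 30, 144, 612, 2510]; [0, 0, 9, 63, 348, 1710]; [0, 0, 0, 16, 108, 680]; [0, 0, 0, 0, 25, 165]; [0, 0, 0, 0, 0, 36]] (rows listed top to bottom)


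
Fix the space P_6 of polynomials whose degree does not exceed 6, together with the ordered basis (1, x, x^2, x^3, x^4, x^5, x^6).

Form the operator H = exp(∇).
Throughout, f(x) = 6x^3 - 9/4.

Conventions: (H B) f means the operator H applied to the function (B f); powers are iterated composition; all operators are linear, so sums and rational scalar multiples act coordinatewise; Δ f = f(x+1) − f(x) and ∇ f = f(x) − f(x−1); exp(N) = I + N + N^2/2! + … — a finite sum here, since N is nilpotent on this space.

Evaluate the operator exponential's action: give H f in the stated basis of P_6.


order-1 term: 18x^2 - 18x + 6
order-2 term: 18x - 18
order-3 term: 6
the series for exp(∇) f terminates at order 3
exp(∇) f = 6x^3 + 18x^2 - 33/4

g(x) = 6x^3 + 18x^2 - 33/4


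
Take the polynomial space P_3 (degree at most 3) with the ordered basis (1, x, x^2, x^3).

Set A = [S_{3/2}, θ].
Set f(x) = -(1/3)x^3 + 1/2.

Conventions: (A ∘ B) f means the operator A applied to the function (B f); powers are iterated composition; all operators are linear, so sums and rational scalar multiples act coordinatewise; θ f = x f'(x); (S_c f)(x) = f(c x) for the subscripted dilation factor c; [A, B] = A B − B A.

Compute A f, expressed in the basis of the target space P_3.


θ f = -x^3
S_{3/2} θ f = -(27/8)x^3
S_{3/2} f = -(9/8)x^3 + 1/2
θ S_{3/2} f = -(27/8)x^3
[S_{3/2}, θ] f = 0

the result is g(x) = 0


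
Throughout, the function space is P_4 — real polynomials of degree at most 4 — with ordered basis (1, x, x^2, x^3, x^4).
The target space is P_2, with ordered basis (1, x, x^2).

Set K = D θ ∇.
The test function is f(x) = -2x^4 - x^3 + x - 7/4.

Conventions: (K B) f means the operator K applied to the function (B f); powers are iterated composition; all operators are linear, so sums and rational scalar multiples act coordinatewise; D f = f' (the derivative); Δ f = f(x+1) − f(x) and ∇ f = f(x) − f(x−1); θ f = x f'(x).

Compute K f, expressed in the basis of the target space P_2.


the result is g(x) = -72x^2 + 36x - 5

∇ f = -8x^3 + 9x^2 - 5x + 2
θ ∇ f = -24x^3 + 18x^2 - 5x
D θ ∇ f = -72x^2 + 36x - 5


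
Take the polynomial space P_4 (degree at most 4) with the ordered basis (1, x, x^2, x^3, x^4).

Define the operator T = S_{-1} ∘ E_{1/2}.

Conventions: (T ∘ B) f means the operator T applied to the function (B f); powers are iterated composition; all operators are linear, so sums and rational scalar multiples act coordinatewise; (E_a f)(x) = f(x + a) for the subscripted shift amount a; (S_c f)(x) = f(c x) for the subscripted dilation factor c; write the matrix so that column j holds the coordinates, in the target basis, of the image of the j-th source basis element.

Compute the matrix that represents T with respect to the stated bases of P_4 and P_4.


the matrix is [[1, 1/2, 1/4, 1/8, 1/16]; [0, -1, -1, -3/4, -1/2]; [0, 0, 1, 3/2, 3/2]; [0, 0, 0, -1, -2]; [0, 0, 0, 0, 1]] (rows listed top to bottom)

image of 1: 1
image of x: -x + 1/2
image of x^2: x^2 - x + 1/4
image of x^3: -x^3 + (3/2)x^2 - (3/4)x + 1/8
image of x^4: x^4 - 2x^3 + (3/2)x^2 - (1/2)x + 1/16
each image's coordinates form column j of the matrix


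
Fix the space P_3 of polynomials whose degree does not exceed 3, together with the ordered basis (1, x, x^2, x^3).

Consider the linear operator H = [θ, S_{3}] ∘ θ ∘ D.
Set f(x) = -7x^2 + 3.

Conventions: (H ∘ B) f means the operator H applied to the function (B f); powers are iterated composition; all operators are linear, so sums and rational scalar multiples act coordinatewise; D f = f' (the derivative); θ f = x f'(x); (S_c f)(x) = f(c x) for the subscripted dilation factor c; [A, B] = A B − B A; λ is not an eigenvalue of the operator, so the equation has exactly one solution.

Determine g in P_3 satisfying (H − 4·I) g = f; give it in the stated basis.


write g with unknown coordinates in the stated basis and equate coefficients in (H − 4·I) g = f
solving from the highest basis element down gives g = (7/4)x^2 - 3/4
check: H g = 0
so H g − 4·g = -7x^2 + 3 = f ✓

the result is g(x) = (7/4)x^2 - 3/4


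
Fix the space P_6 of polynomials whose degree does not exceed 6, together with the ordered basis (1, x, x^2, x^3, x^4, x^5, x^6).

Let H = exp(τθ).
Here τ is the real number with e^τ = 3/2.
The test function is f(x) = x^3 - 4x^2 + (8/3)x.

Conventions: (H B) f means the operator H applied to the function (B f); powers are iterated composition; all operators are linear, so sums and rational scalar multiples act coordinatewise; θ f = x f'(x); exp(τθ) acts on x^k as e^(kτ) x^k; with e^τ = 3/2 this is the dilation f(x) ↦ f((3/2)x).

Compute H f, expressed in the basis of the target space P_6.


g(x) = (27/8)x^3 - 9x^2 + 4x

exp(τθ) x^k = e^(kτ) x^k; with e^τ = 3/2 this sends x^k to (3/2)^k x^k
x ↦ 3/2 x
x^2 ↦ 9/4 x^2
x^3 ↦ 27/8 x^3
applying this coordinatewise to f: exp(τθ) f = (27/8)x^3 - 9x^2 + 4x


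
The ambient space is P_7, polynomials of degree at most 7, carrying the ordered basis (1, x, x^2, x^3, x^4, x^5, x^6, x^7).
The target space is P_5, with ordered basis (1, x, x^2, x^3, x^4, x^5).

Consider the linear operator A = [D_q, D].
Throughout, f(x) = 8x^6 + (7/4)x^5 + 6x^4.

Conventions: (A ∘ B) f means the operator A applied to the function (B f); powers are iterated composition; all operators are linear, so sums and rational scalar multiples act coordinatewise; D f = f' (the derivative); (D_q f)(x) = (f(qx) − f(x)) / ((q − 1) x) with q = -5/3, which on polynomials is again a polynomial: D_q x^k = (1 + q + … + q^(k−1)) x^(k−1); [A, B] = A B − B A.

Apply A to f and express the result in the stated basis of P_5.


D f = 48x^5 + (35/4)x^4 + 24x^3
D_q D f = (6736/27)x^4 - (595/27)x^3 + (152/3)x^2
D_q f = -(14896/243)x^5 + (2947/324)x^4 - (136/9)x^3
D D_q f = -(74480/243)x^4 + (2947/81)x^3 - (136/3)x^2
[D_q, D] f = (135104/243)x^4 - (4732/81)x^3 + 96x^2

g(x) = (135104/243)x^4 - (4732/81)x^3 + 96x^2


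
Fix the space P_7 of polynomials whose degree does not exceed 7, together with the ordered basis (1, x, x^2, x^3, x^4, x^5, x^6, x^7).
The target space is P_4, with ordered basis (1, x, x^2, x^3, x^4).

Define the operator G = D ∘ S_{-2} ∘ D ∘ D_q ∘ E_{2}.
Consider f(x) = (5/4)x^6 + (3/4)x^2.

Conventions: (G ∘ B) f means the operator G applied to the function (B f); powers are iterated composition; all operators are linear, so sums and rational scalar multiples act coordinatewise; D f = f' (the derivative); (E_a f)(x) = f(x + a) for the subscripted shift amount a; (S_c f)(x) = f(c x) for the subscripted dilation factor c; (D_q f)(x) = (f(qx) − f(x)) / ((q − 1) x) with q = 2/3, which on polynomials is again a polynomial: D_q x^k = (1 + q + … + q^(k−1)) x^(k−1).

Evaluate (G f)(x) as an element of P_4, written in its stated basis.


E_{2} f = (5/4)x^6 + 15x^5 + 75x^4 + 200x^3 + (1203/4)x^2 + 243x + 83
D_q E_{2} f = (3325/972)x^5 + (1055/27)x^4 + (1625/9)x^3 + (3800/9)x^2 + (2005/4)x + 243
D (D_q ∘ E_{2}) f = (16625/972)x^4 + (4220/27)x^3 + (1625/3)x^2 + (7600/9)x + 2005/4
S_{-2} D (D_q ∘ E_{2}) f = (66500/243)x^4 - (33760/27)x^3 + (6500/3)x^2 - (15200/9)x + 2005/4
D S_{-2} D (D_q ∘ E_{2}) f = (266000/243)x^3 - (33760/9)x^2 + (13000/3)x - 15200/9

g(x) = (266000/243)x^3 - (33760/9)x^2 + (13000/3)x - 15200/9


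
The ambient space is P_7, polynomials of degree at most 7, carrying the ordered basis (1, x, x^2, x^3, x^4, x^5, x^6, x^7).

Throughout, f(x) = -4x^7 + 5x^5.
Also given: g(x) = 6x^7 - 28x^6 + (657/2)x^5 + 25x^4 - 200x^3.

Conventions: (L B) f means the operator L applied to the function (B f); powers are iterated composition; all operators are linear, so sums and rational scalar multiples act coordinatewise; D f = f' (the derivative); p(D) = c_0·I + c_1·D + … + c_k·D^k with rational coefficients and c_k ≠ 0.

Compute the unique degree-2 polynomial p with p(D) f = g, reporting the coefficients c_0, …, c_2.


D^0 f = -4x^7 + 5x^5
D^1 f = -28x^6 + 25x^4
D^2 f = -168x^5 + 100x^3
matching coefficients of g against c_0 f + c_1 Df + … from the top degree down determines the c_i
solution: c_0 = -3/2, c_1 = 1, c_2 = -2

c_0 = -3/2, c_1 = 1, c_2 = -2


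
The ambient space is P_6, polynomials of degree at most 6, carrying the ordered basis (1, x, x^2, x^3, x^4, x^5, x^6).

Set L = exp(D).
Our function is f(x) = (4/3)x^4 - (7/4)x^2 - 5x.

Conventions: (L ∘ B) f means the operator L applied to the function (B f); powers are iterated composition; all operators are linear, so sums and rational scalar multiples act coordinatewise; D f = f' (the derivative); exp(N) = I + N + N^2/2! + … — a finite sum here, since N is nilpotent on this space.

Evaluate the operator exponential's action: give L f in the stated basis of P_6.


the image equals g(x) = (4/3)x^4 + (16/3)x^3 + (25/4)x^2 - (19/6)x - 65/12

order-1 term: (16/3)x^3 - (7/2)x - 5
order-2 term: 8x^2 - 7/4
order-3 term: (16/3)x
order-4 term: 4/3
the series for exp(D) f terminates at order 4
exp(D) f = (4/3)x^4 + (16/3)x^3 + (25/4)x^2 - (19/6)x - 65/12


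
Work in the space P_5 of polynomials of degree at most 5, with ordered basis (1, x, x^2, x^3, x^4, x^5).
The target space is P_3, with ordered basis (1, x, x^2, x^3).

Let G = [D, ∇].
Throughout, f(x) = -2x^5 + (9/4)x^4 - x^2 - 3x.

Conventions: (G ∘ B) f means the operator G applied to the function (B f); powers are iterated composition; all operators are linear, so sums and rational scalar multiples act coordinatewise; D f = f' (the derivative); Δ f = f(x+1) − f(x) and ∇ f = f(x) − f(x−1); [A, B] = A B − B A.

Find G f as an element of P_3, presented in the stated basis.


the result is g(x) = 0

∇ f = -10x^4 + 29x^3 - (67/2)x^2 + 17x - 25/4
D ∇ f = -40x^3 + 87x^2 - 67x + 17
D f = -10x^4 + 9x^3 - 2x - 3
∇ D f = -40x^3 + 87x^2 - 67x + 17
[D, ∇] f = 0


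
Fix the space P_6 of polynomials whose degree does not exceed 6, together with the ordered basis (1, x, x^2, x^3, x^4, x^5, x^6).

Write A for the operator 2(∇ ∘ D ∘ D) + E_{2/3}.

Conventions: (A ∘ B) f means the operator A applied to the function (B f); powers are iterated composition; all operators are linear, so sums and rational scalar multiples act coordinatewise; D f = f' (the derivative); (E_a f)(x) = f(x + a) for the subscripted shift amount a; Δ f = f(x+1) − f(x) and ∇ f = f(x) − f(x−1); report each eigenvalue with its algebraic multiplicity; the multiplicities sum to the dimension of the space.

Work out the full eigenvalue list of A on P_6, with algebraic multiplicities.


image of 1: 1
image of x: x + 2/3
image of x^2: x^2 + (4/3)x + 4/9
image of x^3: x^3 + 2x^2 + (4/3)x + 332/27
image of x^4: x^4 + (8/3)x^3 + (8/3)x^2 + (1328/27)x - 1928/81
image of x^5: x^5 + (10/3)x^4 + (40/9)x^3 + (3320/27)x^2 - (9640/81)x + 9752/243
image of x^6: x^6 + 4x^5 + (20/3)x^4 + (6640/27)x^3 - (9640/27)x^2 + (19504/81)x - 43676/729
the matrix is upper triangular; its diagonal is (1, 1, 1, 1, 1, 1, 1)
for a triangular matrix the eigenvalues are the diagonal entries, with algebraic multiplicity their repetition count

λ = 1 (multiplicity 7)


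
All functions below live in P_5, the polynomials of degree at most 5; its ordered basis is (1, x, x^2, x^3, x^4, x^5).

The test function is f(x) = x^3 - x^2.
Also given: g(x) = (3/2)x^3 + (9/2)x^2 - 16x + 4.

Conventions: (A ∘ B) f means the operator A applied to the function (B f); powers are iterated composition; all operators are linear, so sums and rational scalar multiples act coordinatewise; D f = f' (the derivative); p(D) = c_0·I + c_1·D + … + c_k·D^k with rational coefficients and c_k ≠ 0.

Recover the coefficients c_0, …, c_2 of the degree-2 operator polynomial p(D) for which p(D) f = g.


D^0 f = x^3 - x^2
D^1 f = 3x^2 - 2x
D^2 f = 6x - 2
matching coefficients of g against c_0 f + c_1 Df + … from the top degree down determines the c_i
solution: c_0 = 3/2, c_1 = 2, c_2 = -2

c_0 = 3/2, c_1 = 2, c_2 = -2


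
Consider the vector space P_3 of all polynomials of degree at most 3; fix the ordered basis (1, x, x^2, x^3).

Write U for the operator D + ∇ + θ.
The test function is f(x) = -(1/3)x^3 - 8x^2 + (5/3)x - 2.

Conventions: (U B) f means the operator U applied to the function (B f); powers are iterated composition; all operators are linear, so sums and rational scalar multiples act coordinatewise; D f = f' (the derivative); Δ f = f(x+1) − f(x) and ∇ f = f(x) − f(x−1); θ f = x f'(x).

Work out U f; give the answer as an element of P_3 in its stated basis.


g(x) = -x^3 - 18x^2 - (88/3)x + 11

D f = -x^2 - 16x + 5/3
∇ f = -x^2 - 15x + 28/3
θ f = -x^3 - 16x^2 + (5/3)x
(D + ∇ + θ) f = -x^3 - 18x^2 - (88/3)x + 11


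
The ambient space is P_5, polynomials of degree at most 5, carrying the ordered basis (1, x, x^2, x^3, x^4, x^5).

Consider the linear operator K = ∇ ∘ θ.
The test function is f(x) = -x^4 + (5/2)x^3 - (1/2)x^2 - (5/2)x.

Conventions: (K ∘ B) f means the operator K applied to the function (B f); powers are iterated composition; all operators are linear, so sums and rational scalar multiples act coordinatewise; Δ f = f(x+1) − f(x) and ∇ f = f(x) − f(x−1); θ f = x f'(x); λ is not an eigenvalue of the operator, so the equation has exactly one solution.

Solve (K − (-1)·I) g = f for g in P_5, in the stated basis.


write g with unknown coordinates in the stated basis and equate coefficients in (K − (-1)·I) g = f
solving from the highest basis element down gives g = -x^4 + (37/2)x^3 - 191x^2 + 944x - 2771/2
check: K g = -16x^3 + (381/2)x^2 - (1893/2)x + 2771/2
so K g − (-1)·g = -x^4 + (5/2)x^3 - (1/2)x^2 - (5/2)x = f ✓

the result is g(x) = -x^4 + (37/2)x^3 - 191x^2 + 944x - 2771/2


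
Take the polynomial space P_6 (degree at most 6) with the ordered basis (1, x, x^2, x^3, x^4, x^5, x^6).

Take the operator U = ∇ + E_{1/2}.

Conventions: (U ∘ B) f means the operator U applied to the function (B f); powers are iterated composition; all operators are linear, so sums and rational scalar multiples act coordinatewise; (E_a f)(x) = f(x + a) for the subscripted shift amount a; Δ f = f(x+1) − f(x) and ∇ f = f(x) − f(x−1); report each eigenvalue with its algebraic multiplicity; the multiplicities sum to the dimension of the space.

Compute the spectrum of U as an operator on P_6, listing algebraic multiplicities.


image of 1: 1
image of x: x + 3/2
image of x^2: x^2 + 3x - 3/4
image of x^3: x^3 + (9/2)x^2 - (9/4)x + 9/8
image of x^4: x^4 + 6x^3 - (9/2)x^2 + (9/2)x - 15/16
image of x^5: x^5 + (15/2)x^4 - (15/2)x^3 + (45/4)x^2 - (75/16)x + 33/32
image of x^6: x^6 + 9x^5 - (45/4)x^4 + (45/2)x^3 - (225/16)x^2 + (99/16)x - 63/64
the matrix is upper triangular; its diagonal is (1, 1, 1, 1, 1, 1, 1)
for a triangular matrix the eigenvalues are the diagonal entries, with algebraic multiplicity their repetition count

λ = 1 (multiplicity 7)


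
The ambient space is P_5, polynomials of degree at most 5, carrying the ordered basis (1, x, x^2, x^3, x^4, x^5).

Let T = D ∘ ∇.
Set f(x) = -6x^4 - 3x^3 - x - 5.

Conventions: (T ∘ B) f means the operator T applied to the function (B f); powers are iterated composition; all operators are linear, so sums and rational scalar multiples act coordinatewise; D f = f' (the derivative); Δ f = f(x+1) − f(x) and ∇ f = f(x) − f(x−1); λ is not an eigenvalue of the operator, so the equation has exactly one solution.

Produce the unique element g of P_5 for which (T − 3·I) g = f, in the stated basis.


write g with unknown coordinates in the stated basis and equate coefficients in (T − 3·I) g = f
solving from the highest basis element down gives g = 2x^4 + x^3 + 8x^2 - (17/3)x + 26/3
check: T g = 24x^2 - 18x + 21
so T g − 3·g = -6x^4 - 3x^3 - x - 5 = f ✓

the image equals g(x) = 2x^4 + x^3 + 8x^2 - (17/3)x + 26/3


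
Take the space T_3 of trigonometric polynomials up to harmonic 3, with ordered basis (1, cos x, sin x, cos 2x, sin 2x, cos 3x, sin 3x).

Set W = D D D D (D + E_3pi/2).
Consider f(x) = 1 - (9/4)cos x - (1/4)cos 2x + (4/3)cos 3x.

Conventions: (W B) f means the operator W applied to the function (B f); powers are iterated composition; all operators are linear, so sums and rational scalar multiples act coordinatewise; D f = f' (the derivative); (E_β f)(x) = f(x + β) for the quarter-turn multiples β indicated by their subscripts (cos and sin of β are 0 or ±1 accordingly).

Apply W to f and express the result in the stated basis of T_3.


D f = (9/4)sin x + (1/2)sin 2x - 4sin 3x
E_3pi/2 f = 1 - (9/4)sin x + (1/4)cos 2x - (4/3)sin 3x
(D + E_3pi/2) f = 1 + (1/4)cos 2x + (1/2)sin 2x - (16/3)sin 3x
D (D + E_3pi/2) f = cos 2x - (1/2)sin 2x - 16cos 3x
D D (D + E_3pi/2) f = -cos 2x - 2sin 2x + 48sin 3x
D D D (D + E_3pi/2) f = -4cos 2x + 2sin 2x + 144cos 3x
D D D D (D + E_3pi/2) f = 4cos 2x + 8sin 2x - 432sin 3x

the image equals g(x) = 4cos 2x + 8sin 2x - 432sin 3x


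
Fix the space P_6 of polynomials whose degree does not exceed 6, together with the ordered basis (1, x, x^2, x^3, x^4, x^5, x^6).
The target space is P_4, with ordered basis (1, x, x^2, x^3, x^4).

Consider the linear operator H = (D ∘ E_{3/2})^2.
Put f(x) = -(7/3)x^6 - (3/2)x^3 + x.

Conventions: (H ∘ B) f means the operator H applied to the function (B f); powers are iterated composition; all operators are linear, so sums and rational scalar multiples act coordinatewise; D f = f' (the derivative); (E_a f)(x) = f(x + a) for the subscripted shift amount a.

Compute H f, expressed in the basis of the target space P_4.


g(x) = -70x^4 - 840x^3 - 3780x^2 - 7569x - 5697

E_{3/2} f = -(7/3)x^6 - 21x^5 - (315/4)x^4 - 159x^3 - (2943/16)x^2 - (1847/16)x - 1929/64
D E_{3/2} f = -14x^5 - 105x^4 - 315x^3 - 477x^2 - (2943/8)x - 1847/16
E_{3/2} (D ∘ E_{3/2}) f = -14x^5 - 210x^4 - 1260x^3 - (7569/2)x^2 - 5697x - 6883/2
D E_{3/2} (D ∘ E_{3/2}) f = -70x^4 - 840x^3 - 3780x^2 - 7569x - 5697


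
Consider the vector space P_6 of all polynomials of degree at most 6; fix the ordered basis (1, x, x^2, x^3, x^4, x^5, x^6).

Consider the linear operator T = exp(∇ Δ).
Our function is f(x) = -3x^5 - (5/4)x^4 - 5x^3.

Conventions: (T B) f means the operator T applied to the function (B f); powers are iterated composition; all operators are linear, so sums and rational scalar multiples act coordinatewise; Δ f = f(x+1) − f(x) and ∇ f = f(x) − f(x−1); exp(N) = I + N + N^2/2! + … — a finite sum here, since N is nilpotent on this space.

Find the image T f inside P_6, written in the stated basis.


order-1 term: -60x^3 - 15x^2 - 60x - 5/2
order-2 term: -180x - 15
the series for exp(∇ Δ) f terminates at order 2
exp(∇ Δ) f = -3x^5 - (5/4)x^4 - 65x^3 - 15x^2 - 240x - 35/2

g(x) = -3x^5 - (5/4)x^4 - 65x^3 - 15x^2 - 240x - 35/2


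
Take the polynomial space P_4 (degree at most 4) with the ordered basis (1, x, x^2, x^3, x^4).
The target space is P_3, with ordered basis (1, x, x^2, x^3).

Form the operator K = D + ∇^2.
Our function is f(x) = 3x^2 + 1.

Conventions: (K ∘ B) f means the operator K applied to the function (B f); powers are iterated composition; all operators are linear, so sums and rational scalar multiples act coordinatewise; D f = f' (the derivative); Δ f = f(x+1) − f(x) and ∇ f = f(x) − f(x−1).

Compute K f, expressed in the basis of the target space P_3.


the result is g(x) = 6x + 6

D f = 6x
∇ f = 6x - 3
∇ ∇ f = 6
(D + ∇^2) f = 6x + 6


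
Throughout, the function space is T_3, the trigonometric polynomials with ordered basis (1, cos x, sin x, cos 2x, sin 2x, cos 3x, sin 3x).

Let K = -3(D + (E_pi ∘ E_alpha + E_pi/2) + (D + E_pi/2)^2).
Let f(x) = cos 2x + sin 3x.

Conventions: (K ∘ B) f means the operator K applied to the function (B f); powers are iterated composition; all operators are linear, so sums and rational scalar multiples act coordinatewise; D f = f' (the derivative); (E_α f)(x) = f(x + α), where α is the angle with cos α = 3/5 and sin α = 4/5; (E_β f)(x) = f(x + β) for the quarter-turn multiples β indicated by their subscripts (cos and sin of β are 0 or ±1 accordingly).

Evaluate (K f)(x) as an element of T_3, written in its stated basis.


D f = -2sin 2x + 3cos 3x
E_alpha f = -(7/25)cos 2x - (24/25)sin 2x + (44/125)cos 3x - (117/125)sin 3x
E_pi E_alpha f = -(7/25)cos 2x - (24/25)sin 2x - (44/125)cos 3x + (117/125)sin 3x
E_pi/2 f = -cos 2x - cos 3x
(E_pi ∘ E_alpha + E_pi/2) f = -(32/25)cos 2x - (24/25)sin 2x - (169/125)cos 3x + (117/125)sin 3x
D f = -2sin 2x + 3cos 3x
E_pi/2 f = -cos 2x - cos 3x
(D + E_pi/2) f = -cos 2x - 2sin 2x + 2cos 3x
D (D + E_pi/2) f = -4cos 2x + 2sin 2x - 6sin 3x
E_pi/2 (D + E_pi/2) f = cos 2x + 2sin 2x + 2sin 3x
(D + E_pi/2) (D + E_pi/2) f = -3cos 2x + 4sin 2x - 4sin 3x
(D + (E_pi ∘ E_alpha + E_pi/2) + (D + E_pi/2)^2) f = -(107/25)cos 2x + (26/25)sin 2x + (206/125)cos 3x - (383/125)sin 3x
(-3(D + (E_pi ∘ E_alpha + E_pi/2) + (D + E_pi/2)^2)) f = (321/25)cos 2x - (78/25)sin 2x - (618/125)cos 3x + (1149/125)sin 3x

g(x) = (321/25)cos 2x - (78/25)sin 2x - (618/125)cos 3x + (1149/125)sin 3x


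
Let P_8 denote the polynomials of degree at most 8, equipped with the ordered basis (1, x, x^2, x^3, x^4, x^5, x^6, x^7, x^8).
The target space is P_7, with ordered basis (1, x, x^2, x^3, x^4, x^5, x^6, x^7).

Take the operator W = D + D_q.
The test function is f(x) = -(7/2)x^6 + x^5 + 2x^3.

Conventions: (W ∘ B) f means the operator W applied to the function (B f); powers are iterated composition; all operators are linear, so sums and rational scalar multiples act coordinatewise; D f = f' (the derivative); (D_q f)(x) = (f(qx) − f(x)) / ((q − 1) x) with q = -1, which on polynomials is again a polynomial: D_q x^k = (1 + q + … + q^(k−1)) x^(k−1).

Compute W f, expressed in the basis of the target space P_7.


the result is g(x) = -21x^5 + 6x^4 + 8x^2

D f = -21x^5 + 5x^4 + 6x^2
D_q f = x^4 + 2x^2
(D + D_q) f = -21x^5 + 6x^4 + 8x^2


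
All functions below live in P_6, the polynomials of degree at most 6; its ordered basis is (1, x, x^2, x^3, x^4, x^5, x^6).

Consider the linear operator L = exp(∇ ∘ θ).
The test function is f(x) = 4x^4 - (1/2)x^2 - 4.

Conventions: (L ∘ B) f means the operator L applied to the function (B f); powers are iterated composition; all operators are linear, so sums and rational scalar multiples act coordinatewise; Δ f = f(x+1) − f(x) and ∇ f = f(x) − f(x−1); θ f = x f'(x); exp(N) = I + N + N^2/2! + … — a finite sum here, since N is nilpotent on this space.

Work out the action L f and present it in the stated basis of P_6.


g(x) = 4x^4 + 64x^3 + (383/2)x^2 - 34x - 52

order-1 term: 64x^3 - 96x^2 + 62x - 15
order-2 term: 288x^2 - 480x + 223
order-3 term: 384x - 352
order-4 term: 96
the series for exp(∇ ∘ θ) f terminates at order 4
exp(∇ ∘ θ) f = 4x^4 + 64x^3 + (383/2)x^2 - 34x - 52


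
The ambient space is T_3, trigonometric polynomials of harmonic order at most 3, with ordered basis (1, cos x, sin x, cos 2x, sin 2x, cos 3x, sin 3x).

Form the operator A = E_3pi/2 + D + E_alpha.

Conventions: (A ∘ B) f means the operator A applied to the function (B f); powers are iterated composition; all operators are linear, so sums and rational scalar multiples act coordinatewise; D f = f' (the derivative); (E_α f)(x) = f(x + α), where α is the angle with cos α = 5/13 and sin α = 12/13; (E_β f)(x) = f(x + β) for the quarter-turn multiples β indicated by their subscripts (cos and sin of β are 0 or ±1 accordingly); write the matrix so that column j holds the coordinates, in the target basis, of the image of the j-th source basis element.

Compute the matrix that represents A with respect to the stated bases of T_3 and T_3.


the matrix is [[2, 0, 0, 0, 0, 0, 0]; [0, 5/13, 12/13, 0, 0, 0, 0]; [0, -12/13, 5/13, 0, 0, 0, 0]; [0, 0, 0, -288/169, 458/169, 0, 0]; [0, 0, 0, -458/169, -288/169, 0, 0]; [0, 0, 0, 0, 0, -2035/2197, 7960/2197]; [0, 0, 0, 0, 0, -7960/2197, -2035/2197]] (rows listed top to bottom)

image of 1: 2
image of cos x: (5/13)cos x - (12/13)sin x
image of sin x: (12/13)cos x + (5/13)sin x
image of cos 2x: -(288/169)cos 2x - (458/169)sin 2x
image of sin 2x: (458/169)cos 2x - (288/169)sin 2x
image of cos 3x: -(2035/2197)cos 3x - (7960/2197)sin 3x
image of sin 3x: (7960/2197)cos 3x - (2035/2197)sin 3x
each image's coordinates form column j of the matrix


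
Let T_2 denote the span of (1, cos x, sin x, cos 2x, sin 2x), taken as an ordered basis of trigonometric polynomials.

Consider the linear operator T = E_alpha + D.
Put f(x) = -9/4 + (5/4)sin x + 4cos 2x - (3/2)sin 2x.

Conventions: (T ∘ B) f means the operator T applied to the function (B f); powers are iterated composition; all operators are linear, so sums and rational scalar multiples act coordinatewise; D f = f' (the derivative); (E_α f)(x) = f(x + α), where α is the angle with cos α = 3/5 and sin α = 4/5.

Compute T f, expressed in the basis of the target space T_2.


E_alpha f = -9/4 + cos x + (3/4)sin x - (64/25)cos 2x - (171/50)sin 2x
D f = (5/4)cos x - 3cos 2x - 8sin 2x
(E_alpha + D) f = -9/4 + (9/4)cos x + (3/4)sin x - (139/25)cos 2x - (571/50)sin 2x

the result is g(x) = -9/4 + (9/4)cos x + (3/4)sin x - (139/25)cos 2x - (571/50)sin 2x


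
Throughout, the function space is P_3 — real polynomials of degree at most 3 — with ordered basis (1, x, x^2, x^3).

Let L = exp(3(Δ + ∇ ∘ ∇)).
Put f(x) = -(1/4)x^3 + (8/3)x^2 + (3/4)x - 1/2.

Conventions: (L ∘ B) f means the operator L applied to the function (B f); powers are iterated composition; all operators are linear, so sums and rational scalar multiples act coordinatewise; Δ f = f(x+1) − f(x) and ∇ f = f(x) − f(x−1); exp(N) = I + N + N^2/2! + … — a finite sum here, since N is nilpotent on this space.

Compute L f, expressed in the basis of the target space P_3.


order-1 term: -(9/4)x^2 + (37/4)x + 30
order-2 term: -(27/4)x + 15/4
order-3 term: -27/4
the series for exp(3(Δ + ∇ ∘ ∇)) f terminates at order 3
exp(3(Δ + ∇ ∘ ∇)) f = -(1/4)x^3 + (5/12)x^2 + (13/4)x + 53/2

g(x) = -(1/4)x^3 + (5/12)x^2 + (13/4)x + 53/2


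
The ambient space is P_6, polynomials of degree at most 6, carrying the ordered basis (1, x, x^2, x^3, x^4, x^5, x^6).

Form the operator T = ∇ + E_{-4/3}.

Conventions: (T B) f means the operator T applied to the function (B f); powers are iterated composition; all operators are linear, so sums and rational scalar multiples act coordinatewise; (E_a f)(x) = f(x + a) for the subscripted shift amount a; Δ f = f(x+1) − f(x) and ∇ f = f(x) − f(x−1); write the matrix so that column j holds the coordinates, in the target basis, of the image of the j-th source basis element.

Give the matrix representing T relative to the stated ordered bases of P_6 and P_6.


the matrix is [[1, -1/3, 7/9, -37/27, 175/81, -781/243, 3367/729]; [0, 1, -2/3, 7/3, -148/27, 875/81, -1562/81]; [0, 0, 1, -1, 14/3, -370/27, 875/27]; [0, 0, 0, 1, -4/3, 70/9, -740/27]; [0, 0, 0, 0, 1, -5/3, 35/3]; [0, 0, 0, 0, 0, 1, -2]; [0, 0, 0, 0, 0, 0, 1]] (rows listed top to bottom)

image of 1: 1
image of x: x - 1/3
image of x^2: x^2 - (2/3)x + 7/9
image of x^3: x^3 - x^2 + (7/3)x - 37/27
image of x^4: x^4 - (4/3)x^3 + (14/3)x^2 - (148/27)x + 175/81
image of x^5: x^5 - (5/3)x^4 + (70/9)x^3 - (370/27)x^2 + (875/81)x - 781/243
image of x^6: x^6 - 2x^5 + (35/3)x^4 - (740/27)x^3 + (875/27)x^2 - (1562/81)x + 3367/729
each image's coordinates form column j of the matrix


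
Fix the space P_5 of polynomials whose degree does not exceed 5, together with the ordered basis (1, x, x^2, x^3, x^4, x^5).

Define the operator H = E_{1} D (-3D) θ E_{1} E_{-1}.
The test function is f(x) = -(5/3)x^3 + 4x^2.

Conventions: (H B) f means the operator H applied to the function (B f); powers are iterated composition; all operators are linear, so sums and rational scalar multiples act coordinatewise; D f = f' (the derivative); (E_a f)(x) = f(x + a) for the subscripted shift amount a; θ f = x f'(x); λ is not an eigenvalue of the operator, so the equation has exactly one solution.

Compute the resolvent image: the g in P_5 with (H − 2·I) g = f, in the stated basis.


write g with unknown coordinates in the stated basis and equate coefficients in (H − 2·I) g = f
solving from the highest basis element down gives g = (5/6)x^3 - 2x^2 - (45/2)x - 21/2
check: H g = -45x - 21
so H g − 2·g = -(5/3)x^3 + 4x^2 = f ✓

the result is g(x) = (5/6)x^3 - 2x^2 - (45/2)x - 21/2


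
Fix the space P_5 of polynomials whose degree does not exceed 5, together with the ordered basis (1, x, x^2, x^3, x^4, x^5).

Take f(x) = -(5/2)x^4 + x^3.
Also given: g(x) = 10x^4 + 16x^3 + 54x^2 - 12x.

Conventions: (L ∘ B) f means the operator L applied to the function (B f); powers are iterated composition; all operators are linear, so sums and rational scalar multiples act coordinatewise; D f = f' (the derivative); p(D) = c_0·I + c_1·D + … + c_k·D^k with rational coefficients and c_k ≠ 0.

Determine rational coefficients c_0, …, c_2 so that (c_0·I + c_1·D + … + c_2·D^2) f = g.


D^0 f = -(5/2)x^4 + x^3
D^1 f = -10x^3 + 3x^2
D^2 f = -30x^2 + 6x
matching coefficients of g against c_0 f + c_1 Df + … from the top degree down determines the c_i
solution: c_0 = -4, c_1 = -2, c_2 = -2

p(D) = -4·I − 2·D − 2·D^2, i.e. c_0 = -4, c_1 = -2, c_2 = -2


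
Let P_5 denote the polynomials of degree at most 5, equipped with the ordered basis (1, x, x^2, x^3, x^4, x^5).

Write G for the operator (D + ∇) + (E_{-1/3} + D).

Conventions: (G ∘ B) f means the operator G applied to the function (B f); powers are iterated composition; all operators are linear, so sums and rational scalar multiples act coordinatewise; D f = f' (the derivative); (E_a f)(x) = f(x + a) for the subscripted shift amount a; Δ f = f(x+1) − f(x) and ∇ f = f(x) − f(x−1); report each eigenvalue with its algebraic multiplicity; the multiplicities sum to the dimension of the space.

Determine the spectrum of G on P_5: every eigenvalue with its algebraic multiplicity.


image of 1: 1
image of x: x + 8/3
image of x^2: x^2 + (16/3)x - 8/9
image of x^3: x^3 + 8x^2 - (8/3)x + 26/27
image of x^4: x^4 + (32/3)x^3 - (16/3)x^2 + (104/27)x - 80/81
image of x^5: x^5 + (40/3)x^4 - (80/9)x^3 + (260/27)x^2 - (400/81)x + 242/243
the matrix is upper triangular; its diagonal is (1, 1, 1, 1, 1, 1)
for a triangular matrix the eigenvalues are the diagonal entries, with algebraic multiplicity their repetition count

λ = 1 (multiplicity 6)


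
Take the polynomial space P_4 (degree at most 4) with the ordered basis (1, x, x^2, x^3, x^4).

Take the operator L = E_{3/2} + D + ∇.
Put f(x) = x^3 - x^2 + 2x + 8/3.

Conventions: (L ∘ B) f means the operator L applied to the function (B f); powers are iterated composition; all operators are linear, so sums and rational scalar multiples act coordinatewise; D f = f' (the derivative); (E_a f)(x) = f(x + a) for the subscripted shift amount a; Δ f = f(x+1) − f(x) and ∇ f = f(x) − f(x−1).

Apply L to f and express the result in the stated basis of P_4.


g(x) = x^3 + (19/2)x^2 - (5/4)x + 307/24

E_{3/2} f = x^3 + (7/2)x^2 + (23/4)x + 163/24
D f = 3x^2 - 2x + 2
∇ f = 3x^2 - 5x + 4
(E_{3/2} + D + ∇) f = x^3 + (19/2)x^2 - (5/4)x + 307/24


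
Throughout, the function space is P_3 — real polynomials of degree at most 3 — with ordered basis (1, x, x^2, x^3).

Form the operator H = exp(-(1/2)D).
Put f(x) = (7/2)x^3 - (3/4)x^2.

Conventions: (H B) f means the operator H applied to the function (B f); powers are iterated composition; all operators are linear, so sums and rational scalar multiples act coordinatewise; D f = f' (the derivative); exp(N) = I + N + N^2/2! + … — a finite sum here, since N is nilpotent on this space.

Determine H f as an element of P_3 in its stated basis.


order-1 term: -(21/4)x^2 + (3/4)x
order-2 term: (21/8)x - 3/16
order-3 term: -7/16
the series for exp(-(1/2)D) f terminates at order 3
exp(-(1/2)D) f = (7/2)x^3 - 6x^2 + (27/8)x - 5/8

g(x) = (7/2)x^3 - 6x^2 + (27/8)x - 5/8


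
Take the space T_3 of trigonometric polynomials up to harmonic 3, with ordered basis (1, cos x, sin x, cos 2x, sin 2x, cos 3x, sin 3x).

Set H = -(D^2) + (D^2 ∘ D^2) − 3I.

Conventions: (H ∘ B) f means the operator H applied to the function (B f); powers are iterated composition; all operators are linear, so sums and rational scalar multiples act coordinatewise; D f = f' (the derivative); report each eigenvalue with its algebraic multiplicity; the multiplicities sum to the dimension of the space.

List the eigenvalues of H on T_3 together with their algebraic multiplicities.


λ = -3 (multiplicity 1), λ = -1 (multiplicity 2), λ = 17 (multiplicity 2), λ = 87 (multiplicity 2)

image of 1: -3
image of cos x: -cos x
image of sin x: -sin x
image of cos 2x: 17cos 2x
image of sin 2x: 17sin 2x
image of cos 3x: 87cos 3x
image of sin 3x: 87sin 3x
the matrix is diagonal; its diagonal is (-3, -1, -1, 17, 17, 87, 87)
for a triangular matrix the eigenvalues are the diagonal entries, with algebraic multiplicity their repetition count


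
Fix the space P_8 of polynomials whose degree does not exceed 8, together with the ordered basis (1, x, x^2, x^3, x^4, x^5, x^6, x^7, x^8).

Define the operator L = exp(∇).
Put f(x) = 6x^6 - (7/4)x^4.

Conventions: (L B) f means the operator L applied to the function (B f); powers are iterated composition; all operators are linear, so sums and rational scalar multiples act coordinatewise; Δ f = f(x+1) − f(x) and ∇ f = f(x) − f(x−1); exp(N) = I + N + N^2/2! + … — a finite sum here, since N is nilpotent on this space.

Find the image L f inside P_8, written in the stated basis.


the result is g(x) = 6x^6 + 36x^5 - (7/4)x^4 - 127x^3 + 90x^2 + 79x - 223/4

order-1 term: 36x^5 - 90x^4 + 113x^3 - (159/2)x^2 + 29x - 17/4
order-2 term: 90x^4 - 360x^3 + (1239/2)x^2 - 519x + 695/4
order-3 term: 120x^3 - 540x^2 + 893x - 1059/2
order-4 term: 90x^2 - 360x + 1553/4
order-5 term: 36x - 90
order-6 term: 6
the series for exp(∇) f terminates at order 6
exp(∇) f = 6x^6 + 36x^5 - (7/4)x^4 - 127x^3 + 90x^2 + 79x - 223/4


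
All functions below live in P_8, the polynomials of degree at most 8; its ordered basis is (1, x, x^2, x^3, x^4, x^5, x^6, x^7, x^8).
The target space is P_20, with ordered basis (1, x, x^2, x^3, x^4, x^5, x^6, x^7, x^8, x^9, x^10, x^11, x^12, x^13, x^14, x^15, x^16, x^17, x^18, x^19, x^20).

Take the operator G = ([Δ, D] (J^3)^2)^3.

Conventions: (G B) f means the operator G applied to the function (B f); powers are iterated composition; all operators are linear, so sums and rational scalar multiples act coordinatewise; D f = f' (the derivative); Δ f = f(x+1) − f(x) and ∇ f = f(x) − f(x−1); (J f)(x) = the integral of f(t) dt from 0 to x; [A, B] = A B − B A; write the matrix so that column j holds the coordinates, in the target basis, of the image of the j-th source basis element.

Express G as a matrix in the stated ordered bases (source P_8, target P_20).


image of 1: 0
image of x: 0
image of x^2: 0
image of x^3: 0
image of x^4: 0
image of x^5: 0
image of x^6: 0
image of x^7: 0
image of x^8: 0
each image's coordinates form column j of the matrix

the matrix is [[0, 0, 0, 0, 0, 0, 0, 0, 0]; [0, 0, 0, 0, 0, 0, 0, 0, 0]; [0, 0, 0, 0, 0, 0, 0, 0, 0]; [0, 0, 0, 0, 0, 0, 0, 0, 0]; [0, 0, 0, 0, 0, 0, 0, 0, 0]; [0, 0, 0, 0, 0, 0, 0, 0, 0]; [0, 0, 0, 0, 0, 0, 0, 0, 0]; [0, 0, 0, 0, 0, 0, 0, 0, 0]; [0, 0, 0, 0, 0, 0, 0, 0, 0]; [0, 0, 0, 0, 0, 0, 0, 0, 0]; [0, 0, 0, 0, 0, 0, 0, 0, 0]; [0, 0, 0, 0, 0, 0, 0, 0, 0]; [0, 0, 0, 0, 0, 0, 0, 0, 0]; [0, 0, 0, 0, 0, 0, 0, 0, 0]; [0, 0, 0, 0, 0, 0, 0, 0, 0]; [0, 0, 0, 0, 0, 0, 0, 0, 0]; [0, 0, 0, 0, 0, 0, 0, 0, 0]; [0, 0, 0, 0, 0, 0, 0, 0, 0]; [0, 0, 0, 0, 0, 0, 0, 0, 0]; [0, 0, 0, 0, 0, 0, 0, 0, 0]; [0, 0, 0, 0, 0, 0, 0, 0, 0]] (rows listed top to bottom)


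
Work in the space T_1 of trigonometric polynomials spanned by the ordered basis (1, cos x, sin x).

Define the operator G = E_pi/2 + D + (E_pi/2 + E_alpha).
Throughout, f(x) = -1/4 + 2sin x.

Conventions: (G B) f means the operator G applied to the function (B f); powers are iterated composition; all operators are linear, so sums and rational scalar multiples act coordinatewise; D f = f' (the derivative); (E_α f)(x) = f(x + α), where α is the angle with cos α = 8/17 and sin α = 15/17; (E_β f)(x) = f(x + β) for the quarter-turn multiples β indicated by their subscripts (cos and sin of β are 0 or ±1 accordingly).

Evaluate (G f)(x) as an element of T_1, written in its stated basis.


the image equals g(x) = -3/4 + (132/17)cos x + (16/17)sin x

E_pi/2 f = -1/4 + 2cos x
D f = 2cos x
E_pi/2 f = -1/4 + 2cos x
E_alpha f = -1/4 + (30/17)cos x + (16/17)sin x
(E_pi/2 + E_alpha) f = -1/2 + (64/17)cos x + (16/17)sin x
(E_pi/2 + D + (E_pi/2 + E_alpha)) f = -3/4 + (132/17)cos x + (16/17)sin x


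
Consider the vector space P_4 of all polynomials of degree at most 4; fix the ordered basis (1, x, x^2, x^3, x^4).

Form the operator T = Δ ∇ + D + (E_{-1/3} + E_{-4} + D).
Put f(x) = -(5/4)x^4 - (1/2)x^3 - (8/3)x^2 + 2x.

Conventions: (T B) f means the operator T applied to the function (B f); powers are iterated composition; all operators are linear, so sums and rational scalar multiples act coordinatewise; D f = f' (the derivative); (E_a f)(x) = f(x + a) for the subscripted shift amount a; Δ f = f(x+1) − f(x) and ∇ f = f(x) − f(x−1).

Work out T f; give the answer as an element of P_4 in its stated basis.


∇ f = -5x^3 + 6x^2 - (53/6)x + 65/12
Δ ∇ f = -15x^2 - 3x - 47/6
D f = -5x^3 - (3/2)x^2 - (16/3)x + 2
E_{-1/3} f = -(5/4)x^4 + (7/6)x^3 - 3x^2 + (205/54)x - 311/324
E_{-4} f = -(5/4)x^4 + (39/2)x^3 - (350/3)x^2 + (958/3)x - 1016/3
D f = -5x^3 - (3/2)x^2 - (16/3)x + 2
(E_{-1/3} + E_{-4} + D) f = -(5/2)x^4 + (47/3)x^3 - (727/6)x^2 + (17161/54)x - 109391/324
(Δ ∇ + D + (E_{-1/3} + E_{-4} + D)) f = -(5/2)x^4 + (32/3)x^3 - (413/3)x^2 + (16711/54)x - 111281/324

g(x) = -(5/2)x^4 + (32/3)x^3 - (413/3)x^2 + (16711/54)x - 111281/324


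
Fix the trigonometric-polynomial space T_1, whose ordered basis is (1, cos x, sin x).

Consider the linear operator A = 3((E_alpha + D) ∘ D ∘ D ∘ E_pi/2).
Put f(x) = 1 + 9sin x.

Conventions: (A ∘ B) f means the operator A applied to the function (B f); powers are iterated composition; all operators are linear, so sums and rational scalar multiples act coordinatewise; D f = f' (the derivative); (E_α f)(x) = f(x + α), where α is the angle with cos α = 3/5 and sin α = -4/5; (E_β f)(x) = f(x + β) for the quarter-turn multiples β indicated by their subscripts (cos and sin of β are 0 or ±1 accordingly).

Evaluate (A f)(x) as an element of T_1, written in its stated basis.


E_pi/2 f = 1 + 9cos x
D E_pi/2 f = -9sin x
D D E_pi/2 f = -9cos x
E_alpha (D ∘ D ∘ E_pi/2) f = -(27/5)cos x - (36/5)sin x
D (D ∘ D ∘ E_pi/2) f = 9sin x
(E_alpha + D) (D ∘ D ∘ E_pi/2) f = -(27/5)cos x + (9/5)sin x
(3((E_alpha + D) ∘ D ∘ D ∘ E_pi/2)) f = -(81/5)cos x + (27/5)sin x

g(x) = -(81/5)cos x + (27/5)sin x
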